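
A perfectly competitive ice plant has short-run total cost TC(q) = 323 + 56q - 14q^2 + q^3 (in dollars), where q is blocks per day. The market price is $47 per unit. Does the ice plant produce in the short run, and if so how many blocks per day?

Produce at q = 9

Variable cost is VC = 56q - 14q^2 + q^3, so AVC = VC/q = 56 - 14q + q^2 and MC = dTC/dq = 56 - 28q + 3q^2.
AVC hits its minimum where MC = AVC, at q = 7, giving min AVC = 56 - 14·7 + 7^2 = $7.
P = $47 exceeds min AVC = $7, so the firm stays open.
P = MC gives 9 - 28q + 3q^2 = 0, with roots 1/3 and 9. Take the larger (rising MC): q* = 9.
Check: AVC at q = 9 is $11 ≤ P, so revenue covers variable cost.
Profit = P·q − TC = 47·9 − 422 = $1.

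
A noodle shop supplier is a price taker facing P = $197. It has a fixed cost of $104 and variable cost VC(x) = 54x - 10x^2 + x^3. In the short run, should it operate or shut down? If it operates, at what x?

Produce at x = 11

Variable cost is VC = 54x - 10x^2 + x^3, so AVC = VC/x = 54 - 10x + x^2 and MC = dTC/dx = 54 - 20x + 3x^2.
AVC is minimized where dAVC/dx = -10 + 2x = 0, at x = 5; min AVC = 54 - 10·5 + 5^2 = $29.
Because $197 ≥ $29, revenue can cover variable cost; the firm operates.
Solving P = MC: -143 - 20x + 3x^2 = 0 ⇒ x = -13/3 or 11. On the upward-sloping branch, x* = 11.
Check: AVC at x = 11 is $65 ≤ P, so revenue covers variable cost.
Profit = P·x − TC = 197·11 − 819 = $1348.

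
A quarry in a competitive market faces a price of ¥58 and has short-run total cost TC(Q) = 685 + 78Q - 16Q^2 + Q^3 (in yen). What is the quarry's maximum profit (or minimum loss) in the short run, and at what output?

AVC = 78 - 16Q + Q^2; min AVC = ¥14 at Q = 8. Since P = ¥58 ≥ min AVC, the firm produces.
MC = 78 - 32Q + 3Q^2. Setting P = MC and taking the root on the rising branch gives Q* = 10.
TR = 58·10 = 580. TC = 685 + 180 = 865. Profit = 580 − 865 = -¥285.
Shutting down would mean losing the fixed cost of ¥685, so operating at a loss of ¥285 is better by ¥400.

Profit = -¥285 at Q = 10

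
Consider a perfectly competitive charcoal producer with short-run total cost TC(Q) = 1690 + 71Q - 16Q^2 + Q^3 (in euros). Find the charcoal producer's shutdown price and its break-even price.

AVC = 71 - 16Q + Q^2; minimized at Q = 8, giving min AVC = €7. That is the shutdown price.
ATC = 1690/Q + 71 - 16Q + Q^2. Setting dATC/dQ = −1690/Q^2 − 16 + 2Q = 0 gives Q = 13 (since 2·13^3 − 16·13^2 = 1690).
min ATC = 1690/13 + 71 − 16·13 + 13^2 = €162. That is the break-even price.
Between these two prices the firm operates at a loss; above €162 it earns a profit.

Shutdown price = €7; break-even price = €162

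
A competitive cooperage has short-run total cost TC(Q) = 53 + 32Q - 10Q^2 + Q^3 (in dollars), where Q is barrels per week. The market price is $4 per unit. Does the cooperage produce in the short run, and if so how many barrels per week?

Variable cost is VC = 32Q - 10Q^2 + Q^3, so AVC = VC/Q = 32 - 10Q + Q^2 and MC = dTC/dQ = 32 - 20Q + 3Q^2.
AVC hits its minimum where MC = AVC, at Q = 5, giving min AVC = 32 - 10·5 + 5^2 = $7.
With P < min AVC ($4 < $7), every unit sold adds to the loss.
Best response: produce nothing and absorb the $53 fixed cost.

Shut down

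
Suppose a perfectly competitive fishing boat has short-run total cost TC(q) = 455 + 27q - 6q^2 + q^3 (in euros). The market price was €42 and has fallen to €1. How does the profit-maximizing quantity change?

Output falls from 5 to 0 (the firm shuts down)

AVC = 27 - 6q + q^2, minimized at q = 3 where min AVC = €18. MC = 27 - 12q + 3q^2.
With P = €42 above the shutdown price, P = MC gives q = 5.
At P = €1 < min AVC = €18, price no longer covers variable cost at any output, so the firm shuts down: q = 0.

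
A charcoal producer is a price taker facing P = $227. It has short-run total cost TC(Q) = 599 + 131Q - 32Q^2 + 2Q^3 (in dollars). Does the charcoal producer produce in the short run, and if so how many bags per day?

From TC, MC = TC'(Q) = 131 - 64Q + 6Q^2 and AVC = VC/Q = 131 - 32Q + 2Q^2.
AVC is minimized where dAVC/dQ = -32 + 4Q = 0, at Q = 8; min AVC = 131 - 32·8 + 2·8^2 = $3.
Since P = $227 ≥ min AVC = $3, price covers variable cost and the firm should produce.
P = MC gives -96 - 64Q + 6Q^2 = 0, with roots -4/3 and 12. Take the larger (rising MC): Q* = 12.
Check: AVC at Q = 12 is $35 ≤ P, so revenue covers variable cost.
Profit = P·Q − TC = 227·12 − 1019 = $1705.

Produce at Q = 12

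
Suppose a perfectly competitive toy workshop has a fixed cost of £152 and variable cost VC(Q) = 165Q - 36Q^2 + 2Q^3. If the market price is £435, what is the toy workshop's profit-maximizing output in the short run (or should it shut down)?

Strip out fixed cost: VC = 165Q - 36Q^2 + 2Q^3. Then AVC = 165 - 36Q + 2Q^2 and MC = 165 - 72Q + 6Q^2.
AVC hits its minimum where MC = AVC, at Q = 9, giving min AVC = 165 - 36·9 + 2·9^2 = £3.
Because £435 ≥ £3, revenue can cover variable cost; the firm operates.
Solving P = MC: -270 - 72Q + 6Q^2 = 0 ⇒ Q = -3 or 15. On the upward-sloping branch, Q* = 15.
Check: AVC at Q = 15 is £75 ≤ P, so revenue covers variable cost.
Profit = P·Q − TC = 435·15 − 1277 = £5248.

Produce at Q = 15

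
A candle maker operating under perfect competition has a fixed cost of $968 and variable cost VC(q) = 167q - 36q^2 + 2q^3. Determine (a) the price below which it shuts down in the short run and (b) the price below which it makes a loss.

Shutdown price = $5; break-even price = $101

AVC = 167 - 36q + 2q^2; minimized at q = 9, giving min AVC = $5. That is the shutdown price.
ATC = 968/q + 167 - 36q + 2q^2. Setting dATC/dq = −968/q^2 − 36 + 4q = 0 gives q = 11 (since 4·11^3 − 36·11^2 = 968).
min ATC = 968/11 + 167 − 36·11 + 2·11^2 = $101. That is the break-even price.
Between these two prices the firm operates at a loss; above $101 it earns a profit.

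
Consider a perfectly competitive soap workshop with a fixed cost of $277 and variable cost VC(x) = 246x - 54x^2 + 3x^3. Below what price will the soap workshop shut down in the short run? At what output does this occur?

$3 per unit, at x = 9

Short-run supply begins at min AVC. From VC = 246x - 54x^2 + 3x^3, AVC = 246 - 54x + 3x^2.
At the minimum of AVC, MC = AVC. MC = 246 - 108x + 9x^2; setting MC = AVC gives 6x^2 - 54x = 0, so x = 9. min AVC = 3.
For P < $3 the firm produces nothing.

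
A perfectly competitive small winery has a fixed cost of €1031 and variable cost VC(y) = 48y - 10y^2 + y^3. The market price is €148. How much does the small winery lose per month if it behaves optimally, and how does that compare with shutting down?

Profit = -€31 at y = 10

AVC = 48 - 10y + y^2 has its minimum €23 at y = 5; price €148 clears that bar, so the firm operates.
With MC = 48 - 20y + 3y^2, P = MC on the upward-sloping part at y* = 10.
TR = 148·10 = 1480. TC = 1031 + 480 = 1511. Profit = 1480 − 1511 = -€31.
That loss of €31 beats the €1031 the firm would lose by shutting down; producing recovers €1000 of fixed cost.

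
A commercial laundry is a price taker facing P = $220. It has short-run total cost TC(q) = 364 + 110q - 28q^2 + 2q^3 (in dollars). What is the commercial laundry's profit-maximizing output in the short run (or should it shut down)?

Produce at q = 11

From TC, MC = TC'(q) = 110 - 56q + 6q^2 and AVC = VC/q = 110 - 28q + 2q^2.
AVC is minimized where dAVC/dq = -28 + 4q = 0, at q = 7; min AVC = 110 - 28·7 + 2·7^2 = $12.
P = $220 exceeds min AVC = $12, so the firm stays open.
Set P = MC: 220 = 110 - 56q + 6q^2 → -110 - 56q + 6q^2 = 0. The roots are q = -5/3 and q = 11; the profit-maximizing output is on the rising part of MC, so q* = 11.
Check: AVC at q = 11 is $44 ≤ P, so revenue covers variable cost.
Profit = P·q − TC = 220·11 − 848 = $1572.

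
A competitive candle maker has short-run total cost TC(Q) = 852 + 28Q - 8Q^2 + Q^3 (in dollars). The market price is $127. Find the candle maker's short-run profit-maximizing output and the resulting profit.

Profit = -$42 at Q = 9

AVC = 28 - 8Q + Q^2; min AVC = $12 at Q = 4. Since P = $127 ≥ min AVC, the firm produces.
MC = 28 - 16Q + 3Q^2. Setting P = MC and taking the root on the rising branch gives Q* = 9.
TR = 127·9 = 1143. TC = 852 + 333 = 1185. Profit = 1143 − 1185 = -$42.
By producing, the firm covers all variable cost plus $810 of fixed cost; shutting down would lose the full $852.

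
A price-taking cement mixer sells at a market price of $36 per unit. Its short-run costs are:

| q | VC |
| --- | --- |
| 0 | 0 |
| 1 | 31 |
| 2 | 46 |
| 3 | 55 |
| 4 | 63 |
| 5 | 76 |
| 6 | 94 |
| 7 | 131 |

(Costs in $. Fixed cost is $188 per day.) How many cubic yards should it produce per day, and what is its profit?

Profit at each row (π = 36q − TC): q=0: -188; q=1: -183; q=2: -162; q=3: -135; q=4: -107; q=5: -84; q=6: -66; q=7: -67.
Profit is maximized at q = 6. AVC there is 94/6 = $15.67 ≤ P, so producing beats shutting down (which would give -$188).

q = 6; profit = -$66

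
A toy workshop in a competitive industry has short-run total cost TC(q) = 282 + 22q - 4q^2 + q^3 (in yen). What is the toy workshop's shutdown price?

Short-run supply begins at min AVC. From VC = 22q - 4q^2 + q^3, AVC = 22 - 4q + q^2.
dAVC/dq = -4 + 2q = 0 gives q = 2. min AVC = 22 - 4·2 + 2^2 = 18.
For P < ¥18 the firm produces nothing.

¥18 per unit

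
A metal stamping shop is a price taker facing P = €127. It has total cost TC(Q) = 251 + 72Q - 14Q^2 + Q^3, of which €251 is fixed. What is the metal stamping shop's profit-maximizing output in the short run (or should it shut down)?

Variable cost is VC = 72Q - 14Q^2 + Q^3, so AVC = VC/Q = 72 - 14Q + Q^2 and MC = dTC/dQ = 72 - 28Q + 3Q^2.
The AVC parabola has its vertex at Q = 14/2 = 7, where AVC = 72 - 14·7 + 7^2 = €23.
Since P = €127 ≥ min AVC = €23, price covers variable cost and the firm should produce.
P = MC gives -55 - 28Q + 3Q^2 = 0, with roots -5/3 and 11. Take the larger (rising MC): Q* = 11.
Check: AVC at Q = 11 is €39 ≤ P, so revenue covers variable cost.
Profit = P·Q − TC = 127·11 − 680 = €717.

Produce at Q = 11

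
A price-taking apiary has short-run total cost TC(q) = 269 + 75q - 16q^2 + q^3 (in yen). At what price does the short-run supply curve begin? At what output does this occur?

¥11 per unit, at q = 8

The shutdown price is the minimum of AVC. VC = 75q - 16q^2 + q^3, so AVC = 75 - 16q + q^2.
dAVC/dq = -16 + 2q = 0 gives q = 8. min AVC = 75 - 16·8 + 8^2 = 11.
The firm shuts down for any P below ¥11.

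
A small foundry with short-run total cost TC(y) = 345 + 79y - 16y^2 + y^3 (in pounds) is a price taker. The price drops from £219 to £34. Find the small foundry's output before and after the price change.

Output falls from 14 to 9

AVC = 79 - 16y + y^2, minimized at y = 8 where min AVC = £15. MC = 79 - 32y + 3y^2.
At P = £219 ≥ min AVC, set P = MC on the rising branch: y = 14.
At P = £34 ≥ min AVC, set P = MC: y = 9. The firm stays open but cuts output.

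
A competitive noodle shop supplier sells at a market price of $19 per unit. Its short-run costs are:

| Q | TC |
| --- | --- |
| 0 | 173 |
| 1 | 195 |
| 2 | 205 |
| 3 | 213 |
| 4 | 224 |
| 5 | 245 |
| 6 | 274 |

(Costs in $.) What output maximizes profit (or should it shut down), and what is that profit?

Q = 4; profit = -$148

Tabulate TR − TC: Q=0: -173; Q=1: -176; Q=2: -167; Q=3: -156; Q=4: -148; Q=5: -150; Q=6: -160.
Profit is maximized at Q = 4. AVC there is 51/4 = $12.75 ≤ P, so producing beats shutting down (which would give -$173).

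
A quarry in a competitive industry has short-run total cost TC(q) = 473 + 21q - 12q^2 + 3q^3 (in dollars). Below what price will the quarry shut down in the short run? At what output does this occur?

$9 per unit, at q = 2

The firm shuts down when price falls below the minimum of average variable cost. AVC = VC/q = 21 - 12q + 3q^2.
At the minimum of AVC, MC = AVC. MC = 21 - 24q + 9q^2; setting MC = AVC gives 6q^2 - 12q = 0, so q = 2. min AVC = 9.
So the shutdown price is $9.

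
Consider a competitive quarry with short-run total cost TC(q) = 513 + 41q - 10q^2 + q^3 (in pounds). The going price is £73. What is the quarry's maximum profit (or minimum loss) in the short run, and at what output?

AVC = 41 - 10q + q^2 has its minimum £16 at q = 5; price £73 clears that bar, so the firm operates.
MC = 41 - 20q + 3q^2. Setting P = MC and taking the root on the rising branch gives q* = 8.
TR = 73·8 = 584. TC = 513 + 200 = 713. Profit = 584 − 713 = -£129.
By producing, the firm covers all variable cost plus £384 of fixed cost; shutting down would lose the full £513.

Profit = -£129 at q = 8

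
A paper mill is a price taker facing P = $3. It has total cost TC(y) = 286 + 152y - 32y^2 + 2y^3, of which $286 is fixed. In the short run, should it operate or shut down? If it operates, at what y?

Shut down

Strip out fixed cost: VC = 152y - 32y^2 + 2y^3. Then AVC = 152 - 32y + 2y^2 and MC = 152 - 64y + 6y^2.
The AVC parabola has its vertex at y = 32/4 = 8, where AVC = 152 - 32·8 + 2·8^2 = $24.
P = $3 lies below min AVC = $24; no output level covers variable cost.
Best response: produce nothing and absorb the $286 fixed cost.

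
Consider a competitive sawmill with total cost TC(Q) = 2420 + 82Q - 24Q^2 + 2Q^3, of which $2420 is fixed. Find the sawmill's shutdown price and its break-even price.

Shutdown price = $10; break-even price = $280

AVC = 82 - 24Q + 2Q^2; minimized at Q = 6, giving min AVC = $10. That is the shutdown price.
ATC = 2420/Q + 82 - 24Q + 2Q^2. Setting dATC/dQ = −2420/Q^2 − 24 + 4Q = 0 gives Q = 11 (since 4·11^3 − 24·11^2 = 2420).
min ATC = 2420/11 + 82 − 24·11 + 2·11^2 = $280. That is the break-even price.
Between these two prices the firm operates at a loss; above $280 it earns a profit.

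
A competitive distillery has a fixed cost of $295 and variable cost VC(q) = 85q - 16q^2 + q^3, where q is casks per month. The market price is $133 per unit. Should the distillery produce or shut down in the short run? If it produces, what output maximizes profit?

From TC, MC = TC'(q) = 85 - 32q + 3q^2 and AVC = VC/q = 85 - 16q + q^2.
AVC is minimized where dAVC/dq = -16 + 2q = 0, at q = 8; min AVC = 85 - 16·8 + 8^2 = $21.
Because $133 ≥ $21, revenue can cover variable cost; the firm operates.
Solving P = MC: -48 - 32q + 3q^2 = 0 ⇒ q = -4/3 or 12. On the upward-sloping branch, q* = 12.
Check: AVC at q = 12 is $37 ≤ P, so revenue covers variable cost.
Profit = P·q − TC = 133·12 − 739 = $857.

Produce at q = 12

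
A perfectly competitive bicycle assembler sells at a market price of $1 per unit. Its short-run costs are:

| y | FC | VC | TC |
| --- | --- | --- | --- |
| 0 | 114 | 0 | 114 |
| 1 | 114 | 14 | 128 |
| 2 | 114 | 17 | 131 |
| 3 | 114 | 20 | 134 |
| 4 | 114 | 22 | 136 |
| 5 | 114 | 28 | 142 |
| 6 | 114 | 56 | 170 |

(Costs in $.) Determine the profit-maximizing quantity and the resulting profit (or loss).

y = 0 (shut down); profit = -$114

Compute π = P·y − TC at each output: y=0: -114; y=1: -127; y=2: -129; y=3: -131; y=4: -132; y=5: -137; y=6: -164.
Profit is highest at y = 0. Equivalently, the lowest AVC in the table is 22/4 ≈ $5.50 at y = 4, and P = $1 falls below it — price never covers variable cost, so the firm shuts down and loses only its fixed cost.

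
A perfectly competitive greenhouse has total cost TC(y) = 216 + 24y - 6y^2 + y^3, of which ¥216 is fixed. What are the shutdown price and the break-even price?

AVC = 24 - 6y + y^2; minimized at y = 3, giving min AVC = ¥15. That is the shutdown price.
ATC = 216/y + 24 - 6y + y^2. Setting dATC/dy = −216/y^2 − 6 + 2y = 0 gives y = 6 (since 2·6^3 − 6·6^2 = 216).
min ATC = 216/6 + 24 − 6·6 + 6^2 = ¥60. That is the break-even price.
For ¥15 ≤ P < ¥60 the firm produces at a loss; below ¥15 it shuts down.

Shutdown price = ¥15; break-even price = ¥60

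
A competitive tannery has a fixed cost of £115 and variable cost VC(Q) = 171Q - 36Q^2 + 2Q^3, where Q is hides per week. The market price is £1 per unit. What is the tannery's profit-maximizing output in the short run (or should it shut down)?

Strip out fixed cost: VC = 171Q - 36Q^2 + 2Q^3. Then AVC = 171 - 36Q + 2Q^2 and MC = 171 - 72Q + 6Q^2.
AVC hits its minimum where MC = AVC, at Q = 9, giving min AVC = 171 - 36·9 + 2·9^2 = £9.
Since P = £1 < min AVC = £9, price fails to cover variable cost at any output.
Best response: produce nothing and absorb the £115 fixed cost.

Shut down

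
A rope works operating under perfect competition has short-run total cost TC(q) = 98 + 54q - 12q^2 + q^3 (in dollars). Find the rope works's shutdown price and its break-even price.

Shutdown price = $18; break-even price = $33

Shutdown price = min AVC. AVC = 54 - 12q + q^2, with vertex at q = 6 and minimum $18.
ATC = 98/q + 54 - 12q + q^2. Setting dATC/dq = −98/q^2 − 12 + 2q = 0 gives q = 7 (since 2·7^3 − 12·7^2 = 98).
min ATC = 98/7 + 54 − 12·7 + 7^2 = $33. That is the break-even price.
Between these two prices the firm operates at a loss; above $33 it earns a profit.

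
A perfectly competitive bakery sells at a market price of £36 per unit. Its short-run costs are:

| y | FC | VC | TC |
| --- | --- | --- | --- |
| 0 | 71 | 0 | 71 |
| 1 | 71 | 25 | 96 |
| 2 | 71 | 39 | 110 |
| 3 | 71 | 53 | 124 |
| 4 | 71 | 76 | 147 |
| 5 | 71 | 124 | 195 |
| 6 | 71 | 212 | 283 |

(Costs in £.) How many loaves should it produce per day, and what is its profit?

y = 4; profit = -£3

Tabulate TR − TC: y=0: -71; y=1: -60; y=2: -38; y=3: -16; y=4: -3; y=5: -15; y=6: -67.
Profit is maximized at y = 4. AVC there is 76/4 = £19 ≤ P, so producing beats shutting down (which would give -£71).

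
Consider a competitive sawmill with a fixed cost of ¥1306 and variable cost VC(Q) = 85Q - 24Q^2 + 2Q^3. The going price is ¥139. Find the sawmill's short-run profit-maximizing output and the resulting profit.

Profit = -¥334 at Q = 9

AVC = 85 - 24Q + 2Q^2 has its minimum ¥13 at Q = 6; price ¥139 clears that bar, so the firm operates.
With MC = 85 - 48Q + 6Q^2, P = MC on the upward-sloping part at Q* = 9.
TR = 139·9 = 1251. TC = 1306 + 279 = 1585. Profit = 1251 − 1585 = -¥334.
That loss of ¥334 beats the ¥1306 the firm would lose by shutting down; producing recovers ¥972 of fixed cost.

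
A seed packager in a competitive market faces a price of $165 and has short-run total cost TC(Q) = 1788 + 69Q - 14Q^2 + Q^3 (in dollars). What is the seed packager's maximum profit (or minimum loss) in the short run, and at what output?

AVC = 69 - 14Q + Q^2 has its minimum $20 at Q = 7; price $165 clears that bar, so the firm operates.
With MC = 69 - 28Q + 3Q^2, P = MC on the upward-sloping part at Q* = 12.
TR = 165·12 = 1980. TC = 1788 + 540 = 2328. Profit = 1980 − 2328 = -$348.
By producing, the firm covers all variable cost plus $1440 of fixed cost; shutting down would lose the full $1788.

Profit = -$348 at Q = 12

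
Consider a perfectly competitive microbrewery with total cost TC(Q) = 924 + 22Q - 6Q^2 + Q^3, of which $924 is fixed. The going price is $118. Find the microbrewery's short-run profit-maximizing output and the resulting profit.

AVC = 22 - 6Q + Q^2; min AVC = $13 at Q = 3. Since P = $118 ≥ min AVC, the firm produces.
With MC = 22 - 12Q + 3Q^2, P = MC on the upward-sloping part at Q* = 8.
TR = 118·8 = 944. TC = 924 + 304 = 1228. Profit = 944 − 1228 = -$284.
By producing, the firm covers all variable cost plus $640 of fixed cost; shutting down would lose the full $924.

Profit = -$284 at Q = 8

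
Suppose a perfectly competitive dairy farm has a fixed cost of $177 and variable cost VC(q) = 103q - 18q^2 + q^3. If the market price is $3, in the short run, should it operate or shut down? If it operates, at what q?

From TC, MC = TC'(q) = 103 - 36q + 3q^2 and AVC = VC/q = 103 - 18q + q^2.
The AVC parabola has its vertex at q = 18/2 = 9, where AVC = 103 - 18·9 + 9^2 = $22.
P = $3 lies below min AVC = $22; no output level covers variable cost.
The firm minimizes its loss by shutting down and losing only its fixed cost of $177.

Shut down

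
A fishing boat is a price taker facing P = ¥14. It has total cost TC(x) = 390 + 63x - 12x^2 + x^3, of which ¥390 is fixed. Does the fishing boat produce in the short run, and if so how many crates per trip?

Shut down

Strip out fixed cost: VC = 63x - 12x^2 + x^3. Then AVC = 63 - 12x + x^2 and MC = 63 - 24x + 3x^2.
The AVC parabola has its vertex at x = 12/2 = 6, where AVC = 63 - 12·6 + 6^2 = ¥27.
P = ¥14 lies below min AVC = ¥27; no output level covers variable cost.
Best response: produce nothing and absorb the ¥390 fixed cost.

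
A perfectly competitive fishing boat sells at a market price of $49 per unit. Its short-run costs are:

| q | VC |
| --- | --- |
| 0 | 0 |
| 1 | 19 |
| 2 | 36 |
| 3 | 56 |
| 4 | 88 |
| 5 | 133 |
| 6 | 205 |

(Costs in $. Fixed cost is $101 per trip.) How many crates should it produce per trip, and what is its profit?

q = 5; profit = $11

Compute π = P·q − TC at each output: q=0: -101; q=1: -71; q=2: -39; q=3: -10; q=4: 7; q=5: 11; q=6: -12.
Profit is maximized at q = 5. AVC there is 133/5 = $26.60 ≤ P, so producing beats shutting down (which would give -$101).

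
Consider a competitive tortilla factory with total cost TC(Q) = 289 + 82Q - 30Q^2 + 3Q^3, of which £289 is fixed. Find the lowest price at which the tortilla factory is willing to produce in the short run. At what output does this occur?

£7 per unit, at Q = 5

Short-run supply begins at min AVC. From VC = 82Q - 30Q^2 + 3Q^3, AVC = 82 - 30Q + 3Q^2.
dAVC/dQ = -30 + 6Q = 0 gives Q = 5. min AVC = 82 - 30·5 + 3·5^2 = 7.
The firm shuts down for any P below £7.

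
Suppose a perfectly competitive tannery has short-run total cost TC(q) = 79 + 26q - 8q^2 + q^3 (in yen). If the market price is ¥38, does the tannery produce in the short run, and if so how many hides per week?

Produce at q = 6

From TC, MC = TC'(q) = 26 - 16q + 3q^2 and AVC = VC/q = 26 - 8q + q^2.
AVC is minimized where dAVC/dq = -8 + 2q = 0, at q = 4; min AVC = 26 - 8·4 + 4^2 = ¥10.
P = ¥38 exceeds min AVC = ¥10, so the firm stays open.
Set P = MC: 38 = 26 - 16q + 3q^2 → -12 - 16q + 3q^2 = 0. The roots are q = -2/3 and q = 6; the profit-maximizing output is on the rising part of MC, so q* = 6.
Check: AVC at q = 6 is ¥14 ≤ P, so revenue covers variable cost.
Profit = P·q − TC = 38·6 − 163 = ¥65.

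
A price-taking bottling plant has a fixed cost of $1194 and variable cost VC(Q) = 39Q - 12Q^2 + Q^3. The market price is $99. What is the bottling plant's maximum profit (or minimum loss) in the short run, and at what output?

AVC = 39 - 12Q + Q^2 has its minimum $3 at Q = 6; price $99 clears that bar, so the firm operates.
MC = 39 - 24Q + 3Q^2. Setting P = MC and taking the root on the rising branch gives Q* = 10.
TR = 99·10 = 990. TC = 1194 + 190 = 1384. Profit = 990 − 1384 = -$394.
Shutting down would mean losing the fixed cost of $1194, so operating at a loss of $394 is better by $800.

Profit = -$394 at Q = 10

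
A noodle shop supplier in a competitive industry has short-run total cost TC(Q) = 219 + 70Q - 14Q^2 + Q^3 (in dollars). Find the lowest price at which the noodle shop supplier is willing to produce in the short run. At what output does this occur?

Short-run supply begins at min AVC. From VC = 70Q - 14Q^2 + Q^3, AVC = 70 - 14Q + Q^2.
dAVC/dQ = -14 + 2Q = 0 gives Q = 7. min AVC = 70 - 14·7 + 7^2 = 21.
For P < $21 the firm produces nothing.

$21 per unit, at Q = 7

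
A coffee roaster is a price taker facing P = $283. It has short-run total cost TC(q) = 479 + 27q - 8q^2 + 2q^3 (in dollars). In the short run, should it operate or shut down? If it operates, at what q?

Produce at q = 8

Variable cost is VC = 27q - 8q^2 + 2q^3, so AVC = VC/q = 27 - 8q + 2q^2 and MC = dTC/dq = 27 - 16q + 6q^2.
AVC hits its minimum where MC = AVC, at q = 2, giving min AVC = 27 - 8·2 + 2·2^2 = $19.
Since P = $283 ≥ min AVC = $19, price covers variable cost and the firm should produce.
P = MC gives -256 - 16q + 6q^2 = 0, with roots -16/3 and 8. Take the larger (rising MC): q* = 8.
Check: AVC at q = 8 is $91 ≤ P, so revenue covers variable cost.
Profit = P·q − TC = 283·8 − 1207 = $1057.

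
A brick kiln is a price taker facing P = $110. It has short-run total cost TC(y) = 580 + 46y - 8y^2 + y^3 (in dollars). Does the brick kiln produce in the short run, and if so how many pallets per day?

Strip out fixed cost: VC = 46y - 8y^2 + y^3. Then AVC = 46 - 8y + y^2 and MC = 46 - 16y + 3y^2.
The AVC parabola has its vertex at y = 8/2 = 4, where AVC = 46 - 8·4 + 4^2 = $30.
P = $110 exceeds min AVC = $30, so the firm stays open.
Set P = MC: 110 = 46 - 16y + 3y^2 → -64 - 16y + 3y^2 = 0. The roots are y = -8/3 and y = 8; the profit-maximizing output is on the rising part of MC, so y* = 8.
Check: AVC at y = 8 is $46 ≤ P, so revenue covers variable cost.
Profit = P·y − TC = 110·8 − 948 = -$68, a loss, but smaller than the $580 fixed cost the firm would lose by shutting down.

Produce at y = 8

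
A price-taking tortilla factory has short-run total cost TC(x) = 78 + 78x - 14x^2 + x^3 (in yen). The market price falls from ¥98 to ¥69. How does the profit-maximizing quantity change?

MC = 78 - 28x + 3x^2; the shutdown threshold is min AVC = ¥29 (at x = 7).
With P = ¥98 above the shutdown price, P = MC gives x = 10.
At P = ¥69 ≥ min AVC, set P = MC: x = 9. The firm stays open but cuts output.

Output falls from 10 to 9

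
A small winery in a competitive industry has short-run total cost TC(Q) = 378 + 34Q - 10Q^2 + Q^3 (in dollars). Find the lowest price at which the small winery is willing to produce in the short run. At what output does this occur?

The firm shuts down when price falls below the minimum of average variable cost. AVC = VC/Q = 34 - 10Q + Q^2.
dAVC/dQ = -10 + 2Q = 0 gives Q = 5. min AVC = 34 - 10·5 + 5^2 = 9.
For P < $9 the firm produces nothing.

$9 per unit, at Q = 5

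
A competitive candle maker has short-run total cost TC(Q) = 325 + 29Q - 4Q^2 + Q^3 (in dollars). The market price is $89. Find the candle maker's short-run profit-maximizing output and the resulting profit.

Profit = -$37 at Q = 6

AVC = 29 - 4Q + Q^2; min AVC = $25 at Q = 2. Since P = $89 ≥ min AVC, the firm produces.
MC = 29 - 8Q + 3Q^2. Setting P = MC and taking the root on the rising branch gives Q* = 6.
TR = 89·6 = 534. TC = 325 + 246 = 571. Profit = 534 − 571 = -$37.
By producing, the firm covers all variable cost plus $288 of fixed cost; shutting down would lose the full $325.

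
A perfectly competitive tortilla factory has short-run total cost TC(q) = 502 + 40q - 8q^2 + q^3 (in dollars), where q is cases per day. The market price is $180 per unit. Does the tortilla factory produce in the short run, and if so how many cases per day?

Produce at q = 10

Variable cost is VC = 40q - 8q^2 + q^3, so AVC = VC/q = 40 - 8q + q^2 and MC = dTC/dq = 40 - 16q + 3q^2.
AVC is minimized where dAVC/dq = -8 + 2q = 0, at q = 4; min AVC = 40 - 8·4 + 4^2 = $24.
Since P = $180 ≥ min AVC = $24, price covers variable cost and the firm should produce.
P = MC gives -140 - 16q + 3q^2 = 0, with roots -14/3 and 10. Take the larger (rising MC): q* = 10.
Check: AVC at q = 10 is $60 ≤ P, so revenue covers variable cost.
Profit = P·q − TC = 180·10 − 1102 = $698.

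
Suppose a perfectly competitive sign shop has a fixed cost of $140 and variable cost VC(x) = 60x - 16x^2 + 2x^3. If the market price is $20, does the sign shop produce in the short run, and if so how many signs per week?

Shut down

Variable cost is VC = 60x - 16x^2 + 2x^3, so AVC = VC/x = 60 - 16x + 2x^2 and MC = dTC/dx = 60 - 32x + 6x^2.
AVC hits its minimum where MC = AVC, at x = 4, giving min AVC = 60 - 16·4 + 2·4^2 = $28.
With P < min AVC ($20 < $28), every unit sold adds to the loss.
Shutting down limits the loss to fixed cost, $140.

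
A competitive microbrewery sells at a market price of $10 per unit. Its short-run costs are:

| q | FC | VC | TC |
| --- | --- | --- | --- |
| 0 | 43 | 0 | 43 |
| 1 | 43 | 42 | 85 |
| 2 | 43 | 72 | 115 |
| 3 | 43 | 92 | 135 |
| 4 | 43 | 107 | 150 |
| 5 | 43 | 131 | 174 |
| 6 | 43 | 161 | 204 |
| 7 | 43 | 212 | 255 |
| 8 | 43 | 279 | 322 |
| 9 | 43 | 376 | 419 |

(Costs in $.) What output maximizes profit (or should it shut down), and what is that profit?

q = 0 (shut down); profit = -$43

Compute π = P·q − TC at each output: q=0: -43; q=1: -75; q=2: -95; q=3: -105; q=4: -110; q=5: -124; q=6: -144; q=7: -185; q=8: -242; q=9: -329.
Profit is highest at q = 0. Equivalently, the lowest AVC in the table is 131/5 ≈ $26.20 at q = 5, and P = $10 falls below it — price never covers variable cost, so the firm shuts down and loses only its fixed cost.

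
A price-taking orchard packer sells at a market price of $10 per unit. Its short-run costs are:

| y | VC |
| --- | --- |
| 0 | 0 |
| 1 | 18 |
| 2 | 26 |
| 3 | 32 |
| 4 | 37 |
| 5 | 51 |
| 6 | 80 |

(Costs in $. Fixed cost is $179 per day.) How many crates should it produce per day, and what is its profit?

Profit at each row (π = 10y − TC): y=0: -179; y=1: -187; y=2: -185; y=3: -181; y=4: -176; y=5: -180; y=6: -199.
Profit is maximized at y = 4. AVC there is 37/4 = $9.25 ≤ P, so producing beats shutting down (which would give -$179).

y = 4; profit = -$176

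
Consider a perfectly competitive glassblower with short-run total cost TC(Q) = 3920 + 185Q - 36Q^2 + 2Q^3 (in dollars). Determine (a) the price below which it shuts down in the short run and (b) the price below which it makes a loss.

Shutdown price = $23; break-even price = $353

Shutdown price = min AVC. AVC = 185 - 36Q + 2Q^2, with vertex at Q = 9 and minimum $23.
ATC = 3920/Q + 185 - 36Q + 2Q^2. Setting dATC/dQ = −3920/Q^2 − 36 + 4Q = 0 gives Q = 14 (since 4·14^3 − 36·14^2 = 3920).
min ATC = 3920/14 + 185 − 36·14 + 2·14^2 = $353. That is the break-even price.
Between these two prices the firm operates at a loss; above $353 it earns a profit.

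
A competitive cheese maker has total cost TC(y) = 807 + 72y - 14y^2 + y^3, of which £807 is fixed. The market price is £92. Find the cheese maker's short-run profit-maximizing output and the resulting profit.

Profit = -£207 at y = 10

AVC = 72 - 14y + y^2 has its minimum £23 at y = 7; price £92 clears that bar, so the firm operates.
With MC = 72 - 28y + 3y^2, P = MC on the upward-sloping part at y* = 10.
TR = 92·10 = 920. TC = 807 + 320 = 1127. Profit = 920 − 1127 = -£207.
By producing, the firm covers all variable cost plus £600 of fixed cost; shutting down would lose the full £807.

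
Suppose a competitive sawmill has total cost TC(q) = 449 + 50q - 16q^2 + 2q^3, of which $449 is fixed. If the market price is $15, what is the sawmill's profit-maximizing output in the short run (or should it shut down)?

Shut down

Strip out fixed cost: VC = 50q - 16q^2 + 2q^3. Then AVC = 50 - 16q + 2q^2 and MC = 50 - 32q + 6q^2.
AVC is minimized where dAVC/dq = -16 + 4q = 0, at q = 4; min AVC = 50 - 16·4 + 2·4^2 = $18.
With P < min AVC ($15 < $18), every unit sold adds to the loss.
Best response: produce nothing and absorb the $449 fixed cost.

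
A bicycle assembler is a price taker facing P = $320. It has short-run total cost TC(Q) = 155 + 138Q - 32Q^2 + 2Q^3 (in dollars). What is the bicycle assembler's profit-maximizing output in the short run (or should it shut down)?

From TC, MC = TC'(Q) = 138 - 64Q + 6Q^2 and AVC = VC/Q = 138 - 32Q + 2Q^2.
AVC hits its minimum where MC = AVC, at Q = 8, giving min AVC = 138 - 32·8 + 2·8^2 = $10.
Since P = $320 ≥ min AVC = $10, price covers variable cost and the firm should produce.
Solving P = MC: -182 - 64Q + 6Q^2 = 0 ⇒ Q = -7/3 or 13. On the upward-sloping branch, Q* = 13.
Check: AVC at Q = 13 is $60 ≤ P, so revenue covers variable cost.
Profit = P·Q − TC = 320·13 − 935 = $3225.

Produce at Q = 13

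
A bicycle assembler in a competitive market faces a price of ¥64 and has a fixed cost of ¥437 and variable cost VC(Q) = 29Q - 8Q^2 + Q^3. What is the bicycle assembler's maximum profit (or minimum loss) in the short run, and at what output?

Profit = -¥143 at Q = 7

AVC = 29 - 8Q + Q^2 has its minimum ¥13 at Q = 4; price ¥64 clears that bar, so the firm operates.
With MC = 29 - 16Q + 3Q^2, P = MC on the upward-sloping part at Q* = 7.
TR = 64·7 = 448. TC = 437 + 154 = 591. Profit = 448 − 591 = -¥143.
By producing, the firm covers all variable cost plus ¥294 of fixed cost; shutting down would lose the full ¥437.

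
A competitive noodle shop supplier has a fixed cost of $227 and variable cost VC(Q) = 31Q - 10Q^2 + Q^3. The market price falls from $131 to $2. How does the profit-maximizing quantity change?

MC = 31 - 20Q + 3Q^2; the shutdown threshold is min AVC = $6 (at Q = 5).
With P = $131 above the shutdown price, P = MC gives Q = 10.
At P = $2 < min AVC = $6, price no longer covers variable cost at any output, so the firm shuts down: Q = 0.

Output falls from 10 to 0 (the firm shuts down)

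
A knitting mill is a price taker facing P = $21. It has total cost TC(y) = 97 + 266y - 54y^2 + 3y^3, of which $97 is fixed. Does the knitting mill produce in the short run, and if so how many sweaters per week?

Variable cost is VC = 266y - 54y^2 + 3y^3, so AVC = VC/y = 266 - 54y + 3y^2 and MC = dTC/dy = 266 - 108y + 9y^2.
AVC is minimized where dAVC/dy = -54 + 6y = 0, at y = 9; min AVC = 266 - 54·9 + 3·9^2 = $23.
P = $21 lies below min AVC = $23; no output level covers variable cost.
Best response: produce nothing and absorb the $97 fixed cost.

Shut down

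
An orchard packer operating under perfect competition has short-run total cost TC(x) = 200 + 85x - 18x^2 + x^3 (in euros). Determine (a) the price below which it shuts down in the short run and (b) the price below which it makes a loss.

Shutdown price = min AVC. AVC = 85 - 18x + x^2, with vertex at x = 9 and minimum €4.
ATC = 200/x + 85 - 18x + x^2. Setting dATC/dx = −200/x^2 − 18 + 2x = 0 gives x = 10 (since 2·10^3 − 18·10^2 = 200).
min ATC = 200/10 + 85 − 18·10 + 10^2 = €25. That is the break-even price.
Between these two prices the firm operates at a loss; above €25 it earns a profit.

Shutdown price = €4; break-even price = €25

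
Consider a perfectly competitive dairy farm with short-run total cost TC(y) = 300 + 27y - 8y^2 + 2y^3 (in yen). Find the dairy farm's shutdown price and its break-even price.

Shutdown price = ¥19; break-even price = ¥97

AVC = 27 - 8y + 2y^2; minimized at y = 2, giving min AVC = ¥19. That is the shutdown price.
ATC = 300/y + 27 - 8y + 2y^2. Setting dATC/dy = −300/y^2 − 8 + 4y = 0 gives y = 5 (since 4·5^3 − 8·5^2 = 300).
min ATC = 300/5 + 27 − 8·5 + 2·5^2 = ¥97. That is the break-even price.
For ¥19 ≤ P < ¥97 the firm produces at a loss; below ¥19 it shuts down.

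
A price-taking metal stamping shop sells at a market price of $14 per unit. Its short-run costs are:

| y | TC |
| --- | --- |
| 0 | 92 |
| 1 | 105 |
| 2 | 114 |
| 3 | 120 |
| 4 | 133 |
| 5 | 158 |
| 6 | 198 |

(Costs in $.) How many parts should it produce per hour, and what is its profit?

y = 4; profit = -$77

Tabulate TR − TC: y=0: -92; y=1: -91; y=2: -86; y=3: -78; y=4: -77; y=5: -88; y=6: -114.
Profit is maximized at y = 4. AVC there is 41/4 = $10.25 ≤ P, so producing beats shutting down (which would give -$92).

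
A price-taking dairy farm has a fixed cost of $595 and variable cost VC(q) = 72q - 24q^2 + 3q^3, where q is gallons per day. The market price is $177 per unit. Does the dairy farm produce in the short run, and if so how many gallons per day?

Produce at q = 7

Strip out fixed cost: VC = 72q - 24q^2 + 3q^3. Then AVC = 72 - 24q + 3q^2 and MC = 72 - 48q + 9q^2.
The AVC parabola has its vertex at q = 24/6 = 4, where AVC = 72 - 24·4 + 3·4^2 = $24.
P = $177 exceeds min AVC = $24, so the firm stays open.
P = MC gives -105 - 48q + 9q^2 = 0, with roots -5/3 and 7. Take the larger (rising MC): q* = 7.
Check: AVC at q = 7 is $51 ≤ P, so revenue covers variable cost.
Profit = P·q − TC = 177·7 − 952 = $287.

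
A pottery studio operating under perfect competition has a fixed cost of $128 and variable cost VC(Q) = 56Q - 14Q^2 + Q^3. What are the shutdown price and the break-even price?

Shutdown price = $7; break-even price = $24

Shutdown price = min AVC. AVC = 56 - 14Q + Q^2, with vertex at Q = 7 and minimum $7.
ATC = 128/Q + 56 - 14Q + Q^2. Setting dATC/dQ = −128/Q^2 − 14 + 2Q = 0 gives Q = 8 (since 2·8^3 − 14·8^2 = 128).
min ATC = 128/8 + 56 − 14·8 + 8^2 = $24. That is the break-even price.
Between these two prices the firm operates at a loss; above $24 it earns a profit.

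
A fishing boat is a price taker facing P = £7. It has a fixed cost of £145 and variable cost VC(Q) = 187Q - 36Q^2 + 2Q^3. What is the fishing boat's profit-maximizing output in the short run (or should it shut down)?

Shut down

From TC, MC = TC'(Q) = 187 - 72Q + 6Q^2 and AVC = VC/Q = 187 - 36Q + 2Q^2.
AVC is minimized where dAVC/dQ = -36 + 4Q = 0, at Q = 9; min AVC = 187 - 36·9 + 2·9^2 = £25.
P = £7 lies below min AVC = £25; no output level covers variable cost.
Shutting down limits the loss to fixed cost, £145.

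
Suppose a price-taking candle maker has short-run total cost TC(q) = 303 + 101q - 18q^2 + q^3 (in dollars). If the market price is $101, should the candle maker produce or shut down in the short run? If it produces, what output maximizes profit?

Variable cost is VC = 101q - 18q^2 + q^3, so AVC = VC/q = 101 - 18q + q^2 and MC = dTC/dq = 101 - 36q + 3q^2.
AVC hits its minimum where MC = AVC, at q = 9, giving min AVC = 101 - 18·9 + 9^2 = $20.
P = $101 exceeds min AVC = $20, so the firm stays open.
P = MC gives -36q + 3q^2 = 0, with roots 0 and 12. Take the larger (rising MC): q* = 12.
Check: AVC at q = 12 is $29 ≤ P, so revenue covers variable cost.
Profit = P·q − TC = 101·12 − 651 = $561.

Produce at q = 12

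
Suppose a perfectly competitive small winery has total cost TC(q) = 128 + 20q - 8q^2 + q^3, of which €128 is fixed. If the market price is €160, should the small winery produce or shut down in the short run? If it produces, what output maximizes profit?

Strip out fixed cost: VC = 20q - 8q^2 + q^3. Then AVC = 20 - 8q + q^2 and MC = 20 - 16q + 3q^2.
AVC hits its minimum where MC = AVC, at q = 4, giving min AVC = 20 - 8·4 + 4^2 = €4.
Because €160 ≥ €4, revenue can cover variable cost; the firm operates.
P = MC gives -140 - 16q + 3q^2 = 0, with roots -14/3 and 10. Take the larger (rising MC): q* = 10.
Check: AVC at q = 10 is €40 ≤ P, so revenue covers variable cost.
Profit = P·q − TC = 160·10 − 528 = €1072.

Produce at q = 10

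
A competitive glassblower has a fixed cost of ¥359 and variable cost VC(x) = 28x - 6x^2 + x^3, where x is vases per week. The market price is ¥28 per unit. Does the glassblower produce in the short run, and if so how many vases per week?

From TC, MC = TC'(x) = 28 - 12x + 3x^2 and AVC = VC/x = 28 - 6x + x^2.
AVC hits its minimum where MC = AVC, at x = 3, giving min AVC = 28 - 6·3 + 3^2 = ¥19.
Since P = ¥28 ≥ min AVC = ¥19, price covers variable cost and the firm should produce.
Solving P = MC: -12x + 3x^2 = 0 ⇒ x = 0 or 4. On the upward-sloping branch, x* = 4.
Check: AVC at x = 4 is ¥20 ≤ P, so revenue covers variable cost.
Profit = P·x − TC = 28·4 − 439 = -¥327, a loss, but smaller than the ¥359 fixed cost the firm would lose by shutting down.

Produce at x = 4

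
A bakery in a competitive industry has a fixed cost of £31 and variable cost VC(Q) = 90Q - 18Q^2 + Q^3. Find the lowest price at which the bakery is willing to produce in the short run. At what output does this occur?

The shutdown price is the minimum of AVC. VC = 90Q - 18Q^2 + Q^3, so AVC = 90 - 18Q + Q^2.
dAVC/dQ = -18 + 2Q = 0 gives Q = 9. min AVC = 90 - 18·9 + 9^2 = 9.
So the shutdown price is £9.

£9 per unit, at Q = 9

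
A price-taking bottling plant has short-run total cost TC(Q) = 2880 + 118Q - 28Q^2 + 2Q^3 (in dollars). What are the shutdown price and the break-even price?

Shutdown price = $20; break-even price = $310

AVC = 118 - 28Q + 2Q^2; minimized at Q = 7, giving min AVC = $20. That is the shutdown price.
ATC = 2880/Q + 118 - 28Q + 2Q^2. Setting dATC/dQ = −2880/Q^2 − 28 + 4Q = 0 gives Q = 12 (since 4·12^3 − 28·12^2 = 2880).
min ATC = 2880/12 + 118 − 28·12 + 2·12^2 = $310. That is the break-even price.
Between these two prices the firm operates at a loss; above $310 it earns a profit.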